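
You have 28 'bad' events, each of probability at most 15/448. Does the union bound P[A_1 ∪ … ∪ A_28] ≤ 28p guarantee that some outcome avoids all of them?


Union bound: P[∪_{i=1}^{28} A_i] ≤ Σ_i P[A_i] ≤ 28·p = 28·(15/448) = 15/16.
Numerically: 15/16 ≈ 0.937500.
Is 15/16 < 1? YES.
Since P[∪ A_i] ≤ 15/16 < 1, the complement has P[∩ A_i^c] ≥ 1 − 15/16 = 1/16 > 0, so some outcome avoids every A_i.

28·p = 15/16 ≈ 0.937500; existence CERTIFIED by the union bound.


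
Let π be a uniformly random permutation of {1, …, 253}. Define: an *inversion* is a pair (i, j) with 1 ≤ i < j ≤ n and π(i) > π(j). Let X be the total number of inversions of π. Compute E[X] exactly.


Write X = Σ X_I over the C(253, 2) = 31878 pairs i < j, with X_I the indicator of one inversion.
There are 31878 indicators.
For each fixed pair i < j, the values π(i) and π(j) are two distinct elements of {1, …, 253} in uniformly random order; by symmetry P[π(i) > π(j)] = 1/2.
By linearity: E[X] = 31878 · (1/2) = C(253, 2) · (1/2) = 31878/2 = 15939 ≈ 15939.00000.

E[X] = 15939 = 15939.00000.


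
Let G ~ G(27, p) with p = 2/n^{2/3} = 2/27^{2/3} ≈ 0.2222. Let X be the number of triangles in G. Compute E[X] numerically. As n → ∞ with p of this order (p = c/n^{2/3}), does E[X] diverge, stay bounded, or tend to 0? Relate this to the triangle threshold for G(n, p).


Number of potential triangles: C(27, 3) = 2925.
Each occurs with probability p³ ≈ (0.2222)³ ≈ 1.097394e-02.
By linearity: E[X] = C(27, 3)·p³ ≈ 2925 · 1.097394e-02 ≈ 32.0988.
Since α = 2/3 < 1, p = c/n^{2/3} ≫ 1/n is above the triangle threshold p ~ 1/n. Asymptotically E[X] ~ (c³/6)·n^{3(1−α)} = (2³/6)·n^{1} → ∞; triangles are abundant w.h.p.

E[X] ≈ 32.0988; in regime p = Θ(1/n^{2/3}) E[X] diverges (above the triangle threshold p ~ 1/n).


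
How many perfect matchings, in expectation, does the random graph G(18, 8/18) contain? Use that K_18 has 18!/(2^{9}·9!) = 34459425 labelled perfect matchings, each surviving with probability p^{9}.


K_18 has 18!/(2^{9}·9!) = 34459425 labelled perfect matchings.
For each such perfect matching H, let X_H = 1 if all 9 edges of H are present in G. Then P[X_H = 1] = p^{9} = (4/9)^{9} = 262144/387420489.
Summing the indicators: E[X] = Σ_H E[X_H] = 34459425 · p^{9} = 34459425 · 262144/387420489 = 111522611200/4782969.
Numerically: E[X] ≈ 2.33e+04.

E[X] = 34459425 · (4/9)^{9} = 111522611200/4782969 ≈ 2.33e+04.


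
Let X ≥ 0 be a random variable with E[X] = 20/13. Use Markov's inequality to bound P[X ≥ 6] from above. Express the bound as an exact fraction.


μ = E[X] = 20/13, a = 6.
Markov: P[X ≥ 6] ≤ μ/a = (20/13)/6 = 10/39.
Numerically: ≈ 0.256410.
(Since a = 6 > μ = 1.538462, the bound 10/39 is < 1 and informative.)

P[X ≥ 6] ≤ 10/39 ≈ 0.256410.


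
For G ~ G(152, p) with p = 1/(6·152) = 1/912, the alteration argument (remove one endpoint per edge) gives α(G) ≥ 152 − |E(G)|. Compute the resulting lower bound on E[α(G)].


E[|E(G)|] = C(152, 2)·p = 11476 · (1/912) = 151/12.
E[α(G)] ≥ n − E[|E(G)|] = 152 − 151/12 = 1673/12.
Numerically: ≈ 139.41667.
(This is only a lower bound; the true E[α(G)] may be larger.)

E[α(G)] ≥ 1673/12 ≈ 139.41667.


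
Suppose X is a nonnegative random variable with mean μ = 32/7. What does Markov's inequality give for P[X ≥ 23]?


μ = E[X] = 32/7, a = 23.
Markov: P[X ≥ 23] ≤ μ/a = (32/7)/23 = 32/161.
Numerically: ≈ 0.19876.
(Since a = 23 > μ = 4.57143, the bound 32/161 is < 1 and informative.)

P[X ≥ 23] ≤ 32/161 ≈ 0.19876.


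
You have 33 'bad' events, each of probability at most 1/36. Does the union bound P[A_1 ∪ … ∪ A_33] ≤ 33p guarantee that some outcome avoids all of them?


Union bound: P[∪_{i=1}^{33} A_i] ≤ Σ_i P[A_i] ≤ 33·p = 33·(1/36) = 11/12.
Numerically: 11/12 ≈ 0.916667.
Is 11/12 < 1? YES.
Since P[∪ A_i] ≤ 11/12 < 1, the complement has P[∩ A_i^c] ≥ 1 − 11/12 = 1/12 > 0, so some outcome avoids every A_i.

33·p = 11/12 ≈ 0.916667; existence CERTIFIED by the union bound.


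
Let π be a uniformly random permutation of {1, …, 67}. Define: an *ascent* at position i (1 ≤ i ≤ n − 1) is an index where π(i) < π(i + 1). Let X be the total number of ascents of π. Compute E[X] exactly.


Write X = Σ X_I over i = 1, …, 66, with X_I the indicator of one ascent.
There are 66 indicators.
For each fixed i, the pair (π(i), π(i+1)) is a uniformly random ordered pair of distinct values from {1, …, 67}; by symmetry P[π(i) < π(i+1)] = 1/2.
By linearity: E[X] = 66 · (1/2) = (67 − 1) · (1/2) = 33 ≈ 33.000000.

E[X] = 33 = 33.000000.


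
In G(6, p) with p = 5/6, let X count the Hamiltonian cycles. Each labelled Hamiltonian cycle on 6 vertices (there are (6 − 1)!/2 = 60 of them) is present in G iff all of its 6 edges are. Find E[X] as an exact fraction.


K_6 has (6 − 1)!/2 = 60 labelled Hamiltonian cycles.
For each such Hamiltonian cycle H, let X_H = 1 if all 6 edges of H are present in G. Then P[X_H = 1] = p^{6} = (5/6)^{6} = 15625/46656.
Summing the indicators: E[X] = Σ_H E[X_H] = 60 · p^{6} = 60 · 15625/46656 = 78125/3888.
Numerically: E[X] ≈ 20.094.

E[X] = 60 · (5/6)^{6} = 78125/3888 ≈ 20.094.


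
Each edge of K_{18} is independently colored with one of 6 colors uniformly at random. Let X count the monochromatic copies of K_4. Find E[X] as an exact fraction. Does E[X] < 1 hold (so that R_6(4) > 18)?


E[X] = C(18, 4) · 6^{1 − 6} = 3060 · 6^{−5} = 3060/7776.
As a reduced fraction: E[X] = 85/216 ≈ 0.394.
Is E[X] < 1? YES.
Since E[X] < 1, there exists a 6-coloring of K_{18} with no monochromatic K_4; hence R_6(4) > 18.

E[X] = 85/216 ≈ 0.394; E[X] < 1, so R_6(4) > 18.


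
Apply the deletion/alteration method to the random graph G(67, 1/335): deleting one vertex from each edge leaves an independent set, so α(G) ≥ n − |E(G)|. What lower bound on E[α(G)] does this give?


E[|E(G)|] = C(67, 2)·p = 2211 · (1/335) = 33/5.
E[α(G)] ≥ n − E[|E(G)|] = 67 − 33/5 = 302/5.
Numerically: ≈ 60.400000.
(This is only a lower bound; the true E[α(G)] may be larger.)

E[α(G)] ≥ 302/5 ≈ 60.400000.


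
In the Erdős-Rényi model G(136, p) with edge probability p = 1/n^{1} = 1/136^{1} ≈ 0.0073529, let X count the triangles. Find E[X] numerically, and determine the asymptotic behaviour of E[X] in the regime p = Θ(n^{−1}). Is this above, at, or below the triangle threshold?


Number of potential triangles: C(136, 3) = 410040.
Each occurs with probability p³ ≈ (0.0073529)³ ≈ 3.9754223e-07.
By linearity: E[X] = C(136, 3)·p³ ≈ 410040 · 3.9754223e-07 ≈ 0.16301.
Here α = 1, so p = 1/n is exactly at the triangle threshold p ~ 1/n. Asymptotically E[X] → c³/6 = 1³/6 = 1/6 ≈ 0.16667, a bounded constant. In this regime the triangle count is asymptotically Poisson(c³/6).

E[X] ≈ 0.16301; in regime p = Θ(1/n^{1}) E[X] stays bounded (at the triangle threshold p ~ 1/n).


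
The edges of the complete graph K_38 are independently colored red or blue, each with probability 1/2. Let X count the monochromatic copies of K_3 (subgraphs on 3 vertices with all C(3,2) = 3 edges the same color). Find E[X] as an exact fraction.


Let X = Σ_S X_S over the C(38, 3) = 8436 subsets S of size 3, where X_S = 1 if the K_3 on S is monochromatic.
For a fixed S, the K_3 on S has C(3, 2) = 3 edges. P[all 3 edges red] = (1/2)^3, and likewise for blue, so P[monochromatic] = 2·(1/2)^3 = 2^{1 − 3} = 1/4.
By linearity: E[X] = C(38, 3) · 2^{1 − 3} = 8436 · 1/4 = 2109.
Numerically: E[X] ≈ 2109.00000.

E[X] = C(38,3)·2^(1−C(3,2)) = 2109 ≈ 2109.00000.


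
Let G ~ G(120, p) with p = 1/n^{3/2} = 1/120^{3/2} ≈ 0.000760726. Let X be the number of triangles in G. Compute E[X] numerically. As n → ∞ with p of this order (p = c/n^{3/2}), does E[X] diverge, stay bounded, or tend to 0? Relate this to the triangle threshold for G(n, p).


Number of potential triangles: C(120, 3) = 280840.
Each occurs with probability p³ ≈ (0.000760726)³ ≈ 4.40234823e-10.
By linearity: E[X] = C(120, 3)·p³ ≈ 280840 · 4.40234823e-10 ≈ 0.000124.
Since α = 3/2 > 1, p = c/n^{3/2} = o(1/n) is below the triangle threshold p ~ 1/n. Asymptotically E[X] ~ (c³/6)·n^{3(1−α)} = (1³/6)·n^{-1.5} → 0, so by Markov's inequality G has no triangles w.h.p.

E[X] ≈ 0.000124; in regime p = Θ(1/n^{3/2}) E[X] tends to 0 (below the triangle threshold p ~ 1/n).


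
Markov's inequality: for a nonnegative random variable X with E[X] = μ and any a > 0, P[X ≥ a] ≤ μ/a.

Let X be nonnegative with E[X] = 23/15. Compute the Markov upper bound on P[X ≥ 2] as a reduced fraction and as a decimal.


μ = E[X] = 23/15, a = 2.
Markov: P[X ≥ 2] ≤ μ/a = (23/15)/2 = 23/30.
Numerically: ≈ 0.767.
(Since a = 2 > μ = 1.533, the bound 23/30 is < 1 and informative.)

P[X ≥ 2] ≤ 23/30 ≈ 0.767.


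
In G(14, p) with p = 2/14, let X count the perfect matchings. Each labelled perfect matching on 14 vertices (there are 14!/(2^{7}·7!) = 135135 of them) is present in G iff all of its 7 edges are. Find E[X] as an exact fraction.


K_14 has 14!/(2^{7}·7!) = 135135 labelled perfect matchings.
For each such perfect matching H, let X_H = 1 if all 7 edges of H are present in G. Then P[X_H = 1] = p^{7} = (1/7)^{7} = 1/823543.
By linearity: E[X] = Σ_H E[X_H] = 135135 · p^{7} = 135135 · 1/823543 = 19305/117649.
Numerically: E[X] ≈ 0.16409.

E[X] = 135135 · (1/7)^{7} = 19305/117649 ≈ 0.16409.


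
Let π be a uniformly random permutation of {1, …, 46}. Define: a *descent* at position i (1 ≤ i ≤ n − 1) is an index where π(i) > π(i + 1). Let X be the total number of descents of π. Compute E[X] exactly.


Write X = Σ X_I over i = 1, …, 45, with X_I the indicator of one descent.
There are 45 indicators.
For each fixed i, the pair (π(i), π(i+1)) is a uniformly random ordered pair of distinct values from {1, …, 46}; by symmetry P[π(i) > π(i+1)] = 1/2.
By linearity: E[X] = 45 · (1/2) = (46 − 1) · (1/2) = 45/2 ≈ 22.500.

E[X] = 45/2 = 22.500.


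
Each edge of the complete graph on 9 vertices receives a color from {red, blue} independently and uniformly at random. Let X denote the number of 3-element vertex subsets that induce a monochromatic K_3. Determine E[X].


Let X = Σ_S X_S over the C(9, 3) = 84 subsets S of size 3, where X_S = 1 if the K_3 on S is monochromatic.
For a fixed S, the K_3 on S has C(3, 2) = 3 edges. P[all 3 edges red] = (1/2)^3, and likewise for blue, so P[monochromatic] = 2·(1/2)^3 = 2^{1 − 3} = 1/4.
By linearity of expectation: E[X] = C(9, 3) · 2^{1 − 3} = 84 · 1/4 = 21.
Numerically: E[X] ≈ 21.000000.

E[X] = C(9,3)·2^(1−C(3,2)) = 21 ≈ 21.000000.


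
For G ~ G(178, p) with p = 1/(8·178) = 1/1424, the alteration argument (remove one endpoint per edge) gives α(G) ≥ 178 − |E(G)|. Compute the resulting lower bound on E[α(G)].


E[|E(G)|] = C(178, 2)·p = 15753 · (1/1424) = 177/16.
E[α(G)] ≥ n − E[|E(G)|] = 178 − 177/16 = 2671/16.
Numerically: ≈ 166.93750.
(This is only a lower bound; the true E[α(G)] may be larger.)

E[α(G)] ≥ 2671/16 ≈ 166.93750.


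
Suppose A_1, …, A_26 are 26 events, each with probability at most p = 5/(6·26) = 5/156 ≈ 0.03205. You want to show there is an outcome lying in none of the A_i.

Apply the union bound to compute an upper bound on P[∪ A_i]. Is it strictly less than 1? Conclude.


Union bound: P[∪_{i=1}^{26} A_i] ≤ Σ_i P[A_i] ≤ 26·p = 26·(5/156) = 5/6.
Numerically: 5/6 ≈ 0.83333.
Is 5/6 < 1? YES.
Since P[∪ A_i] ≤ 5/6 < 1, the complement has P[∩ A_i^c] ≥ 1 − 5/6 = 1/6 > 0, so some outcome avoids every A_i.

26·p = 5/6 ≈ 0.83333; existence CERTIFIED by the union bound.


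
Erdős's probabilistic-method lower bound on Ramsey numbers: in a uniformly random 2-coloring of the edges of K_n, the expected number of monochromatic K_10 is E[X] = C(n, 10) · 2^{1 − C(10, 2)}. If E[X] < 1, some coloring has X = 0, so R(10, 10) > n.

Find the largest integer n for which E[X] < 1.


We need C(n, 10) · 2^{1 − 45} < 1, i.e. C(n, 10) < 2^{45 − 1} = 17592186044416.
Check values of n near the boundary:
  n = 95: C(95, 10) = 10104934117421; 10104934117421 < 17592186044416? YES
  n = 96: C(96, 10) = 11279926456656; 11279926456656 < 17592186044416? YES
  n = 97: C(97, 10) = 12576469727536; 12576469727536 < 17592186044416? YES
  n = 98: C(98, 10) = 14005614014756; 14005614014756 < 17592186044416? YES
  n = 99: C(99, 10) = 15579278510796; 15579278510796 < 17592186044416? YES
  n = 100: C(100, 10) = 17310309456440; 17310309456440 < 17592186044416? YES
  n = 101: C(101, 10) = 19212541264840; 19212541264840 < 17592186044416? NO
The largest n with C(n, 10) < 17592186044416 is n = 100 (where E[X] = 2163788682055/2199023255552 ≈ 0.98398). Hence R(10, 10) > 100, i.e. R(10, 10) ≥ 101.

Largest n = 100; hence R(10, 10) > 100.


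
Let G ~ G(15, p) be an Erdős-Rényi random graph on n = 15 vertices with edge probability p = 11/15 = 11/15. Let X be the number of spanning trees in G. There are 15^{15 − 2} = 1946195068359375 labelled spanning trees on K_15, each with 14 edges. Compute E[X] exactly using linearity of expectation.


K_15 has 15^{15 − 2} = 1946195068359375 labelled spanning trees.
For each such spanning tree H, let X_H = 1 if all 14 edges of H are present in G. Then P[X_H = 1] = p^{14} = (11/15)^{14} = 379749833583241/29192926025390625.
By linearity of expectation: E[X] = Σ_H E[X_H] = 1946195068359375 · p^{14} = 1946195068359375 · 379749833583241/29192926025390625 = 379749833583241/15.
Numerically: E[X] ≈ 2.53e+13.

E[X] = 1946195068359375 · (11/15)^{14} = 379749833583241/15 ≈ 2.53e+13.


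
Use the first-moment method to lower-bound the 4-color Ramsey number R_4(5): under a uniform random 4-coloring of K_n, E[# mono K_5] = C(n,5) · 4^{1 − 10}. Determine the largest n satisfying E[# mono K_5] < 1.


We need C(n, 5) · 4^{1 − 10} < 1, i.e. C(n, 5) < 4^{10 − 1} = 262144.
Check values of n near the boundary:
  n = 30: C(30, 5) = 142506; 142506 < 262144? YES
  n = 31: C(31, 5) = 169911; 169911 < 262144? YES
  n = 32: C(32, 5) = 201376; 201376 < 262144? YES
  n = 33: C(33, 5) = 237336; 237336 < 262144? YES
  n = 34: C(34, 5) = 278256; 278256 < 262144? NO
  n = 35: C(35, 5) = 324632; 324632 < 262144? NO
The largest n with C(n, 5) < 262144 is n = 33 (where E[X] = 29667/32768 ≈ 0.905). Hence R_4(5) > 33, i.e. R_4(5) ≥ 34.

Largest n = 33; hence R_4(5) > 33.


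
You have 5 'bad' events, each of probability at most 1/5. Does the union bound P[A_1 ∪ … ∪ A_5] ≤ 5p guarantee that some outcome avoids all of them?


Union bound: P[∪_{i=1}^{5} A_i] ≤ Σ_i P[A_i] ≤ 5·p = 5·(1/5) = 1.
Numerically: 1 ≈ 1.000.
Is 1 < 1? NO.
Since the bound 1 is ≥ 1, the union bound is uninformative here; it does NOT by itself certify existence.

5·p = 1 ≈ 1.000; existence NOT certified by the union bound.


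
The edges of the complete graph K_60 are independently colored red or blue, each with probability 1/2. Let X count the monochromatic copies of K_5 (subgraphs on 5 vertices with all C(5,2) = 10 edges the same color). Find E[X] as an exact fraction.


Let X = Σ_S X_S over the C(60, 5) = 5461512 subsets S of size 5, where X_S = 1 if the K_5 on S is monochromatic.
For a fixed S, the K_5 on S has C(5, 2) = 10 edges. P[all 10 edges red] = (1/2)^10, and likewise for blue, so P[monochromatic] = 2·(1/2)^10 = 2^{1 − 10} = 1/512.
By linearity: E[X] = C(60, 5) · 2^{1 − 10} = 5461512 · 1/512 = 682689/64.
Numerically: E[X] ≈ 10667.0156.

E[X] = C(60,5)·2^(1−C(5,2)) = 682689/64 ≈ 10667.0156.


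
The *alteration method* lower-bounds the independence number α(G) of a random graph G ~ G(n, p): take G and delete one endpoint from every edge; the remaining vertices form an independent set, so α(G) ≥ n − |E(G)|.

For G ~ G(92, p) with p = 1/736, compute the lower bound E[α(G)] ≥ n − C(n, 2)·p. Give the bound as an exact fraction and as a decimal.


E[|E(G)|] = C(92, 2)·p = 4186 · (1/736) = 91/16.
E[α(G)] ≥ n − E[|E(G)|] = 92 − 91/16 = 1381/16.
Numerically: ≈ 86.312500.
(This is only a lower bound; the true E[α(G)] may be larger.)

E[α(G)] ≥ 1381/16 ≈ 86.312500.


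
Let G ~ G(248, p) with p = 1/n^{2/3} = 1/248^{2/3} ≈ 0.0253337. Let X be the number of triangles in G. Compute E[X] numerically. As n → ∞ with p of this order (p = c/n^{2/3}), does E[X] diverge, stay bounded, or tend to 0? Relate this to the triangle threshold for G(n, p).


Number of potential triangles: C(248, 3) = 2511496.
Each occurs with probability p³ ≈ (0.0253337)³ ≈ 1.62591051e-05.
By linearity: E[X] = C(248, 3)·p³ ≈ 2511496 · 1.62591051e-05 ≈ 40.834677.
Since α = 2/3 < 1, p = c/n^{2/3} ≫ 1/n is above the triangle threshold p ~ 1/n. Asymptotically E[X] ~ (c³/6)·n^{3(1−α)} = (1³/6)·n^{1} → ∞; triangles are abundant w.h.p.

E[X] ≈ 40.834677; in regime p = Θ(1/n^{2/3}) E[X] diverges (above the triangle threshold p ~ 1/n).


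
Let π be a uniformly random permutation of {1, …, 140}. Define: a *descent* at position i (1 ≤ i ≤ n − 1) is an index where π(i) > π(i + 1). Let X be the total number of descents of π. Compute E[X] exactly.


Write X = Σ X_I over i = 1, …, 139, with X_I the indicator of one descent.
There are 139 indicators.
For each fixed i, the pair (π(i), π(i+1)) is a uniformly random ordered pair of distinct values from {1, …, 140}; by symmetry P[π(i) > π(i+1)] = 1/2.
By linearity: E[X] = 139 · (1/2) = (140 − 1) · (1/2) = 139/2 ≈ 69.500000.

E[X] = 139/2 = 69.500000.


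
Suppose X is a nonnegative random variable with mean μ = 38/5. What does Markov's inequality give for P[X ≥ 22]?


μ = E[X] = 38/5, a = 22.
Markov: P[X ≥ 22] ≤ μ/a = (38/5)/22 = 19/55.
Numerically: ≈ 0.345.
(Since a = 22 > μ = 7.600, the bound 19/55 is < 1 and informative.)

P[X ≥ 22] ≤ 19/55 ≈ 0.345.


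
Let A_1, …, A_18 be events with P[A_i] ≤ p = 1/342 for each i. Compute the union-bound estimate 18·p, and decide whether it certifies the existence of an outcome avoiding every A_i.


Union bound: P[∪_{i=1}^{18} A_i] ≤ Σ_i P[A_i] ≤ 18·p = 18·(1/342) = 1/19.
Numerically: 1/19 ≈ 0.0526316.
Is 1/19 < 1? YES.
Since P[∪ A_i] ≤ 1/19 < 1, the complement has P[∩ A_i^c] ≥ 1 − 1/19 = 18/19 > 0, so some outcome avoids every A_i.

18·p = 1/19 ≈ 0.0526316; existence CERTIFIED by the union bound.


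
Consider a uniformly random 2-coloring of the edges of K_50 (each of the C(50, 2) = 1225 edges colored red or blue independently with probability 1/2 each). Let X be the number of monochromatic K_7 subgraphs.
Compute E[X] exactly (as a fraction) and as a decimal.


Let X = Σ_S X_S over the C(50, 7) = 99884400 subsets S of size 7, where X_S = 1 if the K_7 on S is monochromatic.
For a fixed S, the K_7 on S has C(7, 2) = 21 edges. P[all 21 edges red] = (1/2)^21, and likewise for blue, so P[monochromatic] = 2·(1/2)^21 = 2^{1 − 21} = 1/1048576.
Summing: E[X] = C(50, 7) · 2^{1 − 21} = 99884400 · 1/1048576 = 6242775/65536.
Numerically: E[X] ≈ 95.25719.

E[X] = C(50,7)·2^(1−C(7,2)) = 6242775/65536 ≈ 95.25719.


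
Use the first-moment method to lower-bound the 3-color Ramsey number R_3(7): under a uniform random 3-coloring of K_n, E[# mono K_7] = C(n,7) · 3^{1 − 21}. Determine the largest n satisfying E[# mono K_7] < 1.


We need C(n, 7) · 3^{1 − 21} < 1, i.e. C(n, 7) < 3^{21 − 1} = 3486784401.
Check values of n near the boundary:
  n = 79: C(79, 7) = 2898753715; 2898753715 < 3486784401? YES
  n = 80: C(80, 7) = 3176716400; 3176716400 < 3486784401? YES
  n = 81: C(81, 7) = 3477216600; 3477216600 < 3486784401? YES
  n = 82: C(82, 7) = 3801756816; 3801756816 < 3486784401? NO
The largest n with C(n, 7) < 3486784401 is n = 81 (where E[X] = 42928600/43046721 ≈ 0.9972560). Hence R_3(7) > 81, i.e. R_3(7) ≥ 82.

Largest n = 81; hence R_3(7) > 81.


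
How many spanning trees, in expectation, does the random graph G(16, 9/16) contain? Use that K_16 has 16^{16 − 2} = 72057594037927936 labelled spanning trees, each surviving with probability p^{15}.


K_16 has 16^{16 − 2} = 72057594037927936 labelled spanning trees.
For each such spanning tree H, let X_H = 1 if all 15 edges of H are present in G. Then P[X_H = 1] = p^{15} = (9/16)^{15} = 205891132094649/1152921504606846976.
By linearity of expectation: E[X] = Σ_H E[X_H] = 72057594037927936 · p^{15} = 72057594037927936 · 205891132094649/1152921504606846976 = 205891132094649/16.
Numerically: E[X] ≈ 1.28682e+13.

E[X] = 72057594037927936 · (9/16)^{15} = 205891132094649/16 ≈ 1.28682e+13.


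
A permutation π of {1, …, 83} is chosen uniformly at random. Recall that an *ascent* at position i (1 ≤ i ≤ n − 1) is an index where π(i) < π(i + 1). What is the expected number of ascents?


Write X = Σ X_I over i = 1, …, 82, with X_I the indicator of one ascent.
There are 82 indicators.
For each fixed i, the pair (π(i), π(i+1)) is a uniformly random ordered pair of distinct values from {1, …, 83}; by symmetry P[π(i) < π(i+1)] = 1/2.
By linearity: E[X] = 82 · (1/2) = (83 − 1) · (1/2) = 41 ≈ 41.000.

E[X] = 41 = 41.000.


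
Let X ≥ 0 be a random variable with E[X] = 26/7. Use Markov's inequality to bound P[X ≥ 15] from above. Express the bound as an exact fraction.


μ = E[X] = 26/7, a = 15.
Markov: P[X ≥ 15] ≤ μ/a = (26/7)/15 = 26/105.
Numerically: ≈ 0.24762.
(Since a = 15 > μ = 3.71429, the bound 26/105 is < 1 and informative.)

P[X ≥ 15] ≤ 26/105 ≈ 0.24762.


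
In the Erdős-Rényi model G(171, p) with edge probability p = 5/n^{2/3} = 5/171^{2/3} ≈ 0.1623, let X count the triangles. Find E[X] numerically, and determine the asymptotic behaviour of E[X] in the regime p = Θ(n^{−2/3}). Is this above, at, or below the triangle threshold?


Number of potential triangles: C(171, 3) = 818805.
Each occurs with probability p³ ≈ (0.1623)³ ≈ 4.2748196e-03.
By linearity: E[X] = C(171, 3)·p³ ≈ 818805 · 4.2748196e-03 ≈ 3500.24366.
Since α = 2/3 < 1, p = c/n^{2/3} ≫ 1/n is above the triangle threshold p ~ 1/n. Asymptotically E[X] ~ (c³/6)·n^{3(1−α)} = (5³/6)·n^{1} → ∞; triangles are abundant w.h.p.

E[X] ≈ 3500.24366; in regime p = Θ(1/n^{2/3}) E[X] diverges (above the triangle threshold p ~ 1/n).


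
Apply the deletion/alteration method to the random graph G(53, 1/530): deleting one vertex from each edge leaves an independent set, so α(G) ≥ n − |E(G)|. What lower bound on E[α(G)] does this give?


E[|E(G)|] = C(53, 2)·p = 1378 · (1/530) = 13/5.
E[α(G)] ≥ n − E[|E(G)|] = 53 − 13/5 = 252/5.
Numerically: ≈ 50.4000.
(This is only a lower bound; the true E[α(G)] may be larger.)

E[α(G)] ≥ 252/5 ≈ 50.4000.


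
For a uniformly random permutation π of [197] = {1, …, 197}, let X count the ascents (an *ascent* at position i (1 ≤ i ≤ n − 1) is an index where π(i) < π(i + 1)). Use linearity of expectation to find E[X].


Write X = Σ X_I over i = 1, …, 196, with X_I the indicator of one ascent.
There are 196 indicators.
For each fixed i, the pair (π(i), π(i+1)) is a uniformly random ordered pair of distinct values from {1, …, 197}; by symmetry P[π(i) < π(i+1)] = 1/2.
By linearity: E[X] = 196 · (1/2) = (197 − 1) · (1/2) = 98 ≈ 98.00000.

E[X] = 98 = 98.00000.


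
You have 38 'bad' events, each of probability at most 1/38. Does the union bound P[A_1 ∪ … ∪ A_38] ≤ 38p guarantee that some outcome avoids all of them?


Union bound: P[∪_{i=1}^{38} A_i] ≤ Σ_i P[A_i] ≤ 38·p = 38·(1/38) = 1.
Numerically: 1 ≈ 1.000.
Is 1 < 1? NO.
Since the bound 1 is ≥ 1, the union bound is uninformative here; it does NOT by itself certify existence.

38·p = 1 ≈ 1.000; existence NOT certified by the union bound.


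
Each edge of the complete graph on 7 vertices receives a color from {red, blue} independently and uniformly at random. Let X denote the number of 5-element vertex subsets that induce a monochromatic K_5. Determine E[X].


Let X = Σ_S X_S over the C(7, 5) = 21 subsets S of size 5, where X_S = 1 if the K_5 on S is monochromatic.
For a fixed S, the K_5 on S has C(5, 2) = 10 edges. P[all 10 edges red] = (1/2)^10, and likewise for blue, so P[monochromatic] = 2·(1/2)^10 = 2^{1 − 10} = 1/512.
Summing: E[X] = C(7, 5) · 2^{1 − 10} = 21 · 1/512 = 21/512.
Numerically: E[X] ≈ 0.0410.

E[X] = C(7,5)·2^(1−C(5,2)) = 21/512 ≈ 0.0410.


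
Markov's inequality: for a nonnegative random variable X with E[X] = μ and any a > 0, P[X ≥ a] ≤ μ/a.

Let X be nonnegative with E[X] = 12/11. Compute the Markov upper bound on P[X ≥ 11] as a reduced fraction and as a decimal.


μ = E[X] = 12/11, a = 11.
Markov: P[X ≥ 11] ≤ μ/a = (12/11)/11 = 12/121.
Numerically: ≈ 0.0992.
(Since a = 11 > μ = 1.0909, the bound 12/121 is < 1 and informative.)

P[X ≥ 11] ≤ 12/121 ≈ 0.0992.


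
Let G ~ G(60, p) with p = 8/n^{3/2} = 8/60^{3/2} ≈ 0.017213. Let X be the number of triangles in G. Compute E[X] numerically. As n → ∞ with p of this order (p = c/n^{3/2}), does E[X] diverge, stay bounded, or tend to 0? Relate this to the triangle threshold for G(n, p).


Number of potential triangles: C(60, 3) = 34220.
Each occurs with probability p³ ≈ (0.017213)³ ≈ 5.1002250e-06.
By linearity: E[X] = C(60, 3)·p³ ≈ 34220 · 5.1002250e-06 ≈ 0.17453.
Since α = 3/2 > 1, p = c/n^{3/2} = o(1/n) is below the triangle threshold p ~ 1/n. Asymptotically E[X] ~ (c³/6)·n^{3(1−α)} = (8³/6)·n^{-1.5} → 0, so by Markov's inequality G has no triangles w.h.p.

E[X] ≈ 0.17453; in regime p = Θ(1/n^{3/2}) E[X] tends to 0 (below the triangle threshold p ~ 1/n).


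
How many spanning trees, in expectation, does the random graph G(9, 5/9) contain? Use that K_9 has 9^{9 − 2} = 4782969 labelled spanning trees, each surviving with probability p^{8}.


K_9 has 9^{9 − 2} = 4782969 labelled spanning trees.
For each such spanning tree H, let X_H = 1 if all 8 edges of H are present in G. Then P[X_H = 1] = p^{8} = (5/9)^{8} = 390625/43046721.
By linearity of expectation: E[X] = Σ_H E[X_H] = 4782969 · p^{8} = 4782969 · 390625/43046721 = 390625/9.
Numerically: E[X] ≈ 4.34e+04.

E[X] = 4782969 · (5/9)^{8} = 390625/9 ≈ 4.34e+04.


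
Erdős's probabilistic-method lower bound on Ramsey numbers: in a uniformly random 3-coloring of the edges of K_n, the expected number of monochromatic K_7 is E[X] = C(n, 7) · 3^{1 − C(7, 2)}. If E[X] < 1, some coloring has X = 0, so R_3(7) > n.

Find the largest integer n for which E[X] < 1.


We need C(n, 7) · 3^{1 − 21} < 1, i.e. C(n, 7) < 3^{21 − 1} = 3486784401.
Check values of n near the boundary:
  n = 80: C(80, 7) = 3176716400; 3176716400 < 3486784401? YES
  n = 81: C(81, 7) = 3477216600; 3477216600 < 3486784401? YES
  n = 82: C(82, 7) = 3801756816; 3801756816 < 3486784401? NO
  n = 83: C(83, 7) = 4151918628; 4151918628 < 3486784401? NO
  n = 84: C(84, 7) = 4529365776; 4529365776 < 3486784401? NO
The largest n with C(n, 7) < 3486784401 is n = 81 (where E[X] = 42928600/43046721 ≈ 0.99726). Hence R_3(7) > 81, i.e. R_3(7) ≥ 82.

Largest n = 81; hence R_3(7) > 81.


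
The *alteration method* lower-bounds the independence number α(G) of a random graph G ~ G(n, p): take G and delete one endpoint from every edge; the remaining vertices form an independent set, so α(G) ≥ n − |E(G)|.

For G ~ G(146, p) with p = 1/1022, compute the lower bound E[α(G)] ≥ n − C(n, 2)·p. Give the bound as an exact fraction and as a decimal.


E[|E(G)|] = C(146, 2)·p = 10585 · (1/1022) = 145/14.
E[α(G)] ≥ n − E[|E(G)|] = 146 − 145/14 = 1899/14.
Numerically: ≈ 135.643.
(This is only a lower bound; the true E[α(G)] may be larger.)

E[α(G)] ≥ 1899/14 ≈ 135.643.


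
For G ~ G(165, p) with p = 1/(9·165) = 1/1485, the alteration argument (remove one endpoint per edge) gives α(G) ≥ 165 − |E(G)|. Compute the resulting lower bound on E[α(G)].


E[|E(G)|] = C(165, 2)·p = 13530 · (1/1485) = 82/9.
E[α(G)] ≥ n − E[|E(G)|] = 165 − 82/9 = 1403/9.
Numerically: ≈ 155.888889.
(This is only a lower bound; the true E[α(G)] may be larger.)

E[α(G)] ≥ 1403/9 ≈ 155.888889.


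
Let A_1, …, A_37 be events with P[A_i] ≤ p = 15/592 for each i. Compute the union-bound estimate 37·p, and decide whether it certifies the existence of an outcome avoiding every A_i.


Union bound: P[∪_{i=1}^{37} A_i] ≤ Σ_i P[A_i] ≤ 37·p = 37·(15/592) = 15/16.
Numerically: 15/16 ≈ 0.937500.
Is 15/16 < 1? YES.
Since P[∪ A_i] ≤ 15/16 < 1, the complement has P[∩ A_i^c] ≥ 1 − 15/16 = 1/16 > 0, so some outcome avoids every A_i.

37·p = 15/16 ≈ 0.937500; existence CERTIFIED by the union bound.


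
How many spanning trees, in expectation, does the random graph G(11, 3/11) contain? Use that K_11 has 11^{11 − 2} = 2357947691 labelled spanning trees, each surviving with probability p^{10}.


K_11 has 11^{11 − 2} = 2357947691 labelled spanning trees.
For each such spanning tree H, let X_H = 1 if all 10 edges of H are present in G. Then P[X_H = 1] = p^{10} = (3/11)^{10} = 59049/25937424601.
Summing the indicators: E[X] = Σ_H E[X_H] = 2357947691 · p^{10} = 2357947691 · 59049/25937424601 = 59049/11.
Numerically: E[X] ≈ 5.37e+03.

E[X] = 2357947691 · (3/11)^{10} = 59049/11 ≈ 5.37e+03.


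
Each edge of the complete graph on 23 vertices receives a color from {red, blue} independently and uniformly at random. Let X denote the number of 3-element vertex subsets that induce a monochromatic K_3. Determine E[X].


Let X = Σ_S X_S over the C(23, 3) = 1771 subsets S of size 3, where X_S = 1 if the K_3 on S is monochromatic.
For a fixed S, the K_3 on S has C(3, 2) = 3 edges. P[all 3 edges red] = (1/2)^3, and likewise for blue, so P[monochromatic] = 2·(1/2)^3 = 2^{1 − 3} = 1/4.
By linearity: E[X] = C(23, 3) · 2^{1 − 3} = 1771 · 1/4 = 1771/4.
Numerically: E[X] ≈ 442.750000.

E[X] = C(23,3)·2^(1−C(3,2)) = 1771/4 ≈ 442.750000.


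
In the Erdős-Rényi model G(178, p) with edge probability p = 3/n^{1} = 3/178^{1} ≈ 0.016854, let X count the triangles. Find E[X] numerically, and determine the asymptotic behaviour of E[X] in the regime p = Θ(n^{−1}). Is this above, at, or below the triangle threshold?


Number of potential triangles: C(178, 3) = 924176.
Each occurs with probability p³ ≈ (0.016854)³ ≈ 4.7874446e-06.
By linearity: E[X] = C(178, 3)·p³ ≈ 924176 · 4.7874446e-06 ≈ 4.42444.
Here α = 1, so p = 3/n is exactly at the triangle threshold p ~ 1/n. Asymptotically E[X] → c³/6 = 3³/6 = 9/2 ≈ 4.50000, a bounded constant. In this regime the triangle count is asymptotically Poisson(c³/6).

E[X] ≈ 4.42444; in regime p = Θ(1/n^{1}) E[X] stays bounded (at the triangle threshold p ~ 1/n).


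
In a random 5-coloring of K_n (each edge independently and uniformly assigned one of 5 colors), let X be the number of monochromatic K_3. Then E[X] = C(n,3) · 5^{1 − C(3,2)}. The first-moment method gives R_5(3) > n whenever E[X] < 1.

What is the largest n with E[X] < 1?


We need C(n, 3) · 5^{1 − 3} < 1, i.e. C(n, 3) < 5^{3 − 1} = 25.
Check values of n near the boundary:
  n = 3: C(3, 3) = 1; 1 < 25? YES
  n = 4: C(4, 3) = 4; 4 < 25? YES
  n = 5: C(5, 3) = 10; 10 < 25? YES
  n = 6: C(6, 3) = 20; 20 < 25? YES
  n = 7: C(7, 3) = 35; 35 < 25? NO
  n = 8: C(8, 3) = 56; 56 < 25? NO
  n = 9: C(9, 3) = 84; 84 < 25? NO
The largest n with C(n, 3) < 25 is n = 6 (where E[X] = 4/5 ≈ 0.800000). Hence R_5(3) > 6, i.e. R_5(3) ≥ 7.

Largest n = 6; hence R_5(3) > 6.


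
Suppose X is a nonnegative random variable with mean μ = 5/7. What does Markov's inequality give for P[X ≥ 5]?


μ = E[X] = 5/7, a = 5.
Markov: P[X ≥ 5] ≤ μ/a = (5/7)/5 = 1/7.
Numerically: ≈ 0.14286.
(Since a = 5 > μ = 0.71429, the bound 1/7 is < 1 and informative.)

P[X ≥ 5] ≤ 1/7 ≈ 0.14286.


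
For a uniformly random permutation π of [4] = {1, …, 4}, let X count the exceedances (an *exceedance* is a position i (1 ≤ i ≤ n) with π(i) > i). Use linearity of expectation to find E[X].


Write X = Σ_{i=1}^{4} X_i, where X_i = 1_{π(i) > i}.
For each fixed i, π(i) is uniform over {1, …, 4} (marginal of a uniform permutation), so P[π(i) > i] = (n − i)/n. Summing: Σ_{i=1}^{4} (n − i)/n = (0 + 1 + … + 3)/4 = 4(4 − 1)/(2·4) = (4 − 1)/2.
Hence E[X] = Σ_{i=1}^{4} (4 − i)/4 = 3/2 ≈ 1.500.

E[X] = 3/2 = 1.500.


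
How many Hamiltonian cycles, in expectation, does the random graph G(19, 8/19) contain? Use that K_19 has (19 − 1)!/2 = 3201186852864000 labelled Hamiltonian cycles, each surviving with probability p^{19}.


K_19 has (19 − 1)!/2 = 3201186852864000 labelled Hamiltonian cycles.
For each such Hamiltonian cycle H, let X_H = 1 if all 19 edges of H are present in G. Then P[X_H = 1] = p^{19} = (8/19)^{19} = 144115188075855872/1978419655660313589123979.
Summing the indicators: E[X] = Σ_H E[X_H] = 3201186852864000 · p^{19} = 3201186852864000 · 144115188075855872/1978419655660313589123979 = 461339645366452518590934417408000/1978419655660313589123979.
Numerically: E[X] ≈ 2.33186e+08.

E[X] = 3201186852864000 · (8/19)^{19} = 461339645366452518590934417408000/1978419655660313589123979 ≈ 2.33186e+08.


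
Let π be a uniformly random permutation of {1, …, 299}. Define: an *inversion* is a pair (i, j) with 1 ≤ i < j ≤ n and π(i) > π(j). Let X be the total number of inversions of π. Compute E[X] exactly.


Write X = Σ X_I over the C(299, 2) = 44551 pairs i < j, with X_I the indicator of one inversion.
There are 44551 indicators.
For each fixed pair i < j, the values π(i) and π(j) are two distinct elements of {1, …, 299} in uniformly random order; by symmetry P[π(i) > π(j)] = 1/2.
By linearity: E[X] = 44551 · (1/2) = C(299, 2) · (1/2) = 44551/2 = 44551/2 ≈ 22275.500000.

E[X] = 44551/2 = 22275.500000.


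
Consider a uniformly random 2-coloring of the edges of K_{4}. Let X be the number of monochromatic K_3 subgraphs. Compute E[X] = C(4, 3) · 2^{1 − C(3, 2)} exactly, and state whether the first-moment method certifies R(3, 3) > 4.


E[X] = C(4, 3) · 2^{1 − 3} = 4 · 2^{−2} = 4/4.
As a reduced fraction: E[X] = 1 ≈ 1.000000.
Is E[X] < 1? NO.
Since E[X] ≥ 1, the first-moment bound is inconclusive at n = 4; it does NOT by itself certify R(3, 3) > 4.

E[X] = 1 ≈ 1.000000; E[X] ≥ 1; first-moment method inconclusive here.


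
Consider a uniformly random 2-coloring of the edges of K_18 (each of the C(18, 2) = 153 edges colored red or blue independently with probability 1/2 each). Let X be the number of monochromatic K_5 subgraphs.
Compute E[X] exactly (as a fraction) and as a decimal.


Let X = Σ_S X_S over the C(18, 5) = 8568 subsets S of size 5, where X_S = 1 if the K_5 on S is monochromatic.
For a fixed S, the K_5 on S has C(5, 2) = 10 edges. P[all 10 edges red] = (1/2)^10, and likewise for blue, so P[monochromatic] = 2·(1/2)^10 = 2^{1 − 10} = 1/512.
By linearity of expectation: E[X] = C(18, 5) · 2^{1 − 10} = 8568 · 1/512 = 1071/64.
Numerically: E[X] ≈ 16.7344.

E[X] = C(18,5)·2^(1−C(5,2)) = 1071/64 ≈ 16.7344.


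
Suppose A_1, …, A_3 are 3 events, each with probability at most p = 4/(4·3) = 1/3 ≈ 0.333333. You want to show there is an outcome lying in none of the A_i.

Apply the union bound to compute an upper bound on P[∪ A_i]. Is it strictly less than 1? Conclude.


Union bound: P[∪_{i=1}^{3} A_i] ≤ Σ_i P[A_i] ≤ 3·p = 3·(1/3) = 1.
Numerically: 1 ≈ 1.000000.
Is 1 < 1? NO.
Since the bound 1 is ≥ 1, the union bound is uninformative here; it does NOT by itself certify existence.

3·p = 1 ≈ 1.000000; existence NOT certified by the union bound.


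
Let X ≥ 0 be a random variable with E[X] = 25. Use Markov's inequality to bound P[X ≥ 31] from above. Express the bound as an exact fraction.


μ = E[X] = 25, a = 31.
Markov: P[X ≥ 31] ≤ μ/a = (25)/31 = 25/31.
Numerically: ≈ 0.806452.
(Since a = 31 > μ = 25.000000, the bound 25/31 is < 1 and informative.)

P[X ≥ 31] ≤ 25/31 ≈ 0.806452.


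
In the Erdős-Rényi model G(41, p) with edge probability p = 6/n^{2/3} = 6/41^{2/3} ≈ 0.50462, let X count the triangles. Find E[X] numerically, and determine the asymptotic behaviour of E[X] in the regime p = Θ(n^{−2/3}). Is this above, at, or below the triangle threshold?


Number of potential triangles: C(41, 3) = 10660.
Each occurs with probability p³ ≈ (0.50462)³ ≈ 1.2849494e-01.
By linearity: E[X] = C(41, 3)·p³ ≈ 10660 · 1.2849494e-01 ≈ 1369.75610.
Since α = 2/3 < 1, p = c/n^{2/3} ≫ 1/n is above the triangle threshold p ~ 1/n. Asymptotically E[X] ~ (c³/6)·n^{3(1−α)} = (6³/6)·n^{1} → ∞; triangles are abundant w.h.p.

E[X] ≈ 1369.75610; in regime p = Θ(1/n^{2/3}) E[X] diverges (above the triangle threshold p ~ 1/n).


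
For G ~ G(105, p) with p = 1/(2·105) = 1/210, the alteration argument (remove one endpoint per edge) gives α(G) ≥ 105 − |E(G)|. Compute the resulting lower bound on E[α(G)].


E[|E(G)|] = C(105, 2)·p = 5460 · (1/210) = 26.
E[α(G)] ≥ n − E[|E(G)|] = 105 − 26 = 79.
Numerically: ≈ 79.000000.
(This is only a lower bound; the true E[α(G)] may be larger.)

E[α(G)] ≥ 79 ≈ 79.000000.


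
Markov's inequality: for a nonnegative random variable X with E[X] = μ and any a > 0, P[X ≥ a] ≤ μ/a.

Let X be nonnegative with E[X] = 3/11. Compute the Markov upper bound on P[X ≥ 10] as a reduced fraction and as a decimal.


μ = E[X] = 3/11, a = 10.
Markov: P[X ≥ 10] ≤ μ/a = (3/11)/10 = 3/110.
Numerically: ≈ 0.02727.
(Since a = 10 > μ = 0.27273, the bound 3/110 is < 1 and informative.)

P[X ≥ 10] ≤ 3/110 ≈ 0.02727.


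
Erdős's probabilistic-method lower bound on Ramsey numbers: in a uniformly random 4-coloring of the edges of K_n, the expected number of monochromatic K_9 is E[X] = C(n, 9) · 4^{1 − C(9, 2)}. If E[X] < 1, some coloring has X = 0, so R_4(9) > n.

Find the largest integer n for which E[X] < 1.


We need C(n, 9) · 4^{1 − 36} < 1, i.e. C(n, 9) < 4^{36 − 1} = 1180591620717411303424.
Check values of n near the boundary:
  n = 913: C(913, 9) = 1167605542753639808390; 1167605542753639808390 < 1180591620717411303424? YES
  n = 914: C(914, 9) = 1179217089587653905932; 1179217089587653905932 < 1180591620717411303424? YES
  n = 915: C(915, 9) = 1190931166636537885130; 1190931166636537885130 < 1180591620717411303424? NO
The largest n with C(n, 9) < 1180591620717411303424 is n = 914 (where E[X] = 294804272396913476483/295147905179352825856 ≈ 0.9988). Hence R_4(9) > 914, i.e. R_4(9) ≥ 915.

Largest n = 914; hence R_4(9) > 914.


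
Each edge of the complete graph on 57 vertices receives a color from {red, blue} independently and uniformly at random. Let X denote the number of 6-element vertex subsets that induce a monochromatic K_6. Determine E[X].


Let X = Σ_S X_S over the C(57, 6) = 36288252 subsets S of size 6, where X_S = 1 if the K_6 on S is monochromatic.
For a fixed S, the K_6 on S has C(6, 2) = 15 edges. P[all 15 edges red] = (1/2)^15, and likewise for blue, so P[monochromatic] = 2·(1/2)^15 = 2^{1 − 15} = 1/16384.
By linearity of expectation: E[X] = C(57, 6) · 2^{1 − 15} = 36288252 · 1/16384 = 9072063/4096.
Numerically: E[X] ≈ 2214.859.

E[X] = C(57,6)·2^(1−C(6,2)) = 9072063/4096 ≈ 2214.859.


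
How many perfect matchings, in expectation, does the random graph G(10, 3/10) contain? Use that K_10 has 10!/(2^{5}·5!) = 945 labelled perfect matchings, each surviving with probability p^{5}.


K_10 has 10!/(2^{5}·5!) = 945 labelled perfect matchings.
For each such perfect matching H, let X_H = 1 if all 5 edges of H are present in G. Then P[X_H = 1] = p^{5} = (3/10)^{5} = 243/100000.
By linearity: E[X] = Σ_H E[X_H] = 945 · p^{5} = 945 · 243/100000 = 45927/20000.
Numerically: E[X] ≈ 2.29635.

E[X] = 945 · (3/10)^{5} = 45927/20000 ≈ 2.29635.


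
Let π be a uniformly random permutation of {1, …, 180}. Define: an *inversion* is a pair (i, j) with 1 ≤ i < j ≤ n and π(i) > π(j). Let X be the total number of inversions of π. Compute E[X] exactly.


Write X = Σ X_I over the C(180, 2) = 16110 pairs i < j, with X_I the indicator of one inversion.
There are 16110 indicators.
For each fixed pair i < j, the values π(i) and π(j) are two distinct elements of {1, …, 180} in uniformly random order; by symmetry P[π(i) > π(j)] = 1/2.
By linearity: E[X] = 16110 · (1/2) = C(180, 2) · (1/2) = 16110/2 = 8055 ≈ 8055.0000.

E[X] = 8055 = 8055.0000.
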